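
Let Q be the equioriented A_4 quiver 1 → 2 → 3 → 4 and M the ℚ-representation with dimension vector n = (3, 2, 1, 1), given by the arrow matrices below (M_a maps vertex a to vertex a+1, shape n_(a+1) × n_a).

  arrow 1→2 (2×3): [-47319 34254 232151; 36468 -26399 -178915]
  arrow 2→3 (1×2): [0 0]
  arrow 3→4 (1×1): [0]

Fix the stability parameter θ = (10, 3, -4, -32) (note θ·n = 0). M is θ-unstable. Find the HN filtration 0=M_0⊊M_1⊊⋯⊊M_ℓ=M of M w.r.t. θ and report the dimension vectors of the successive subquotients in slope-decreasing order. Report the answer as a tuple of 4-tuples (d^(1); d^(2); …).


Via rank(M_{q-1}∘⋯∘M_p): M ≅ I[1,1], I[1,2]^2, I[3,3], I[4,4].
μ_θ-semistable layers: μ^(1)=10; μ^(2)=13/2; μ^(3)=-4; μ^(4)=-32

((1, 0, 0, 0); (2, 2, 0, 0); (0, 0, 1, 0); (0, 0, 0, 1))


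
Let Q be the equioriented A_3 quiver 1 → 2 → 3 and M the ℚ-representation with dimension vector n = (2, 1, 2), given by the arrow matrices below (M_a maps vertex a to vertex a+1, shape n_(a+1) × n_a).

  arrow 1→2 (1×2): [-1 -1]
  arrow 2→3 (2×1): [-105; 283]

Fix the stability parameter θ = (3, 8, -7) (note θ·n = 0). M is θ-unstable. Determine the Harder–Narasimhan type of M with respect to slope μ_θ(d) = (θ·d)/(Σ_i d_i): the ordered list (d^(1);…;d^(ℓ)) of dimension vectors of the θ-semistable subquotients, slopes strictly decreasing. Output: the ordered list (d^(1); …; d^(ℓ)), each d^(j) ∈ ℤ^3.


Via rank(M_{q-1}∘⋯∘M_p): M ≅ I[1,1], I[1,3], I[3,3].
μ_θ-semistable layers: μ^(1)=3; μ^(2)=4/3; μ^(3)=-7

((1, 0, 0); (1, 1, 1); (0, 0, 1))


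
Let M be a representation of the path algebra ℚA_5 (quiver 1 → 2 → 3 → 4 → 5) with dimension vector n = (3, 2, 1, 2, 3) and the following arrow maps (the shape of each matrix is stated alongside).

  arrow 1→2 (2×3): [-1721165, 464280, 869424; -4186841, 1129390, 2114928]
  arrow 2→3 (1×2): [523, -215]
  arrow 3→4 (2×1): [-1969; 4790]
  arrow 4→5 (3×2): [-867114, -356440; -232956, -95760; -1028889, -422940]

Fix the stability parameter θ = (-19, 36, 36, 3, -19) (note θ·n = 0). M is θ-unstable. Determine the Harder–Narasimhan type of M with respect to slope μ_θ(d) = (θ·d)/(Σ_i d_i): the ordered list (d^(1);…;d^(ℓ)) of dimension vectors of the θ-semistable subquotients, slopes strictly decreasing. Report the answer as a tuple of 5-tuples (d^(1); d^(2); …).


Via rank(M_{q-1}∘⋯∘M_p): M ≅ I[1,1], I[1,2], I[1,5], I[4,4], I[5,5]^2.
μ_θ-semistable layers: μ^(1)=36; μ^(2)=14; μ^(3)=3; μ^(4)=-19

((0, 1, 0, 0, 0); (0, 1, 1, 1, 1); (0, 0, 0, 1, 0); (3, 0, 0, 0, 2))


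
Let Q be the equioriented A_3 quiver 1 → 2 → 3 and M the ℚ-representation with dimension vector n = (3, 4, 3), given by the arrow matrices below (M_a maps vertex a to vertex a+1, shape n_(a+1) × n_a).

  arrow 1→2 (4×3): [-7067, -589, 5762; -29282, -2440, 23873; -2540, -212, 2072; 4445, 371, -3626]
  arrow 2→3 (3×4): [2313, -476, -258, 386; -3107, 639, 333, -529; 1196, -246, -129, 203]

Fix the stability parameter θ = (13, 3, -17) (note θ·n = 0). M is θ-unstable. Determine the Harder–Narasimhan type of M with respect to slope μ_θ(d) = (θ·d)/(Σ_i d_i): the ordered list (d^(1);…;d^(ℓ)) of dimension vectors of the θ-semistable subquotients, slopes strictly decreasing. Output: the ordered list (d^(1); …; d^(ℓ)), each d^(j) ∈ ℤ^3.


Via rank(M_{q-1}∘⋯∘M_p): M ≅ I[1,1], I[1,3]^2, I[2,2], I[2,3].
μ_θ-semistable layers: μ^(1)=13; μ^(2)=3; μ^(3)=-1/3; μ^(4)=-7

((1, 0, 0); (0, 1, 0); (2, 2, 2); (0, 1, 1))


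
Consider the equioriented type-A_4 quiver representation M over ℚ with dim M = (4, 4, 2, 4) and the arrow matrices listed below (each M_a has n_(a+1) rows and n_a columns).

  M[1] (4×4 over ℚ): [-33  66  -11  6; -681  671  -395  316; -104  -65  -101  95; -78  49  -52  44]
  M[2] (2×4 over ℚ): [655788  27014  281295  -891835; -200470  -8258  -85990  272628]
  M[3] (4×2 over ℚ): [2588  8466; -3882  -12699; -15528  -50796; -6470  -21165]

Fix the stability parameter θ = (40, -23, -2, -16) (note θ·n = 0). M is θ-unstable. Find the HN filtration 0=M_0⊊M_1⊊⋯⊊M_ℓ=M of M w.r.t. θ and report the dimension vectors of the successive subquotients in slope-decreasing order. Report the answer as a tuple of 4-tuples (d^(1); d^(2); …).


Barcode: M ≅ I[1,1], I[1,2]^2, I[1,3], I[2,4], I[4,4]^3. HN layers by μ_θ (6 steps, strictly decreasing):
  μ^(1)=40; μ^(2)=17/2; μ^(3)=5; μ^(4)=-9; μ^(5)=-16; μ^(6)=-23

((1, 0, 0, 0); (2, 2, 0, 0); (1, 1, 1, 0); (0, 0, 1, 1); (0, 0, 0, 3); (0, 1, 0, 0))


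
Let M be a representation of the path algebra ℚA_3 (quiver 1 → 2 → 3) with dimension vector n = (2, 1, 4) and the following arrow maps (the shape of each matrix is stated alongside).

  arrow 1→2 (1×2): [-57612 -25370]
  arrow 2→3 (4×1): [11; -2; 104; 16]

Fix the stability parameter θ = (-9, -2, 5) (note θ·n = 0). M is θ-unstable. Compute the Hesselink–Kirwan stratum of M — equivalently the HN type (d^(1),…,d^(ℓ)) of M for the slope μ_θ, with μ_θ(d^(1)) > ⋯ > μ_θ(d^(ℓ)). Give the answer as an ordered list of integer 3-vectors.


Barcode: M ≅ I[1,1], I[1,3], I[3,3]^3. HN layers by μ_θ (3 steps, strictly decreasing):
  μ^(1)=5; μ^(2)=-2; μ^(3)=-9

((0, 0, 4); (0, 1, 0); (2, 0, 0))


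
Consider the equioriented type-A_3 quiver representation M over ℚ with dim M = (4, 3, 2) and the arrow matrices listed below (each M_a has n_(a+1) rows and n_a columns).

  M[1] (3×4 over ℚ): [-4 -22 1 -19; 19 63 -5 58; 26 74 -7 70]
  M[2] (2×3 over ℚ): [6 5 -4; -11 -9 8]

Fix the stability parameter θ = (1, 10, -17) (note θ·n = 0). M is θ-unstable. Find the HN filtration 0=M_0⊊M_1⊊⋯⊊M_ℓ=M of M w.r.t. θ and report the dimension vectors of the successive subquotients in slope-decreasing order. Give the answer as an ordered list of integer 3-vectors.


Interval decomposition of M: I[1,1], I[1,2], I[1,3]^2.
HN type (ℓ=3): μ^(1)=10; μ^(2)=1; μ^(3)=-2

((0, 1, 0); (2, 0, 0); (2, 2, 2))


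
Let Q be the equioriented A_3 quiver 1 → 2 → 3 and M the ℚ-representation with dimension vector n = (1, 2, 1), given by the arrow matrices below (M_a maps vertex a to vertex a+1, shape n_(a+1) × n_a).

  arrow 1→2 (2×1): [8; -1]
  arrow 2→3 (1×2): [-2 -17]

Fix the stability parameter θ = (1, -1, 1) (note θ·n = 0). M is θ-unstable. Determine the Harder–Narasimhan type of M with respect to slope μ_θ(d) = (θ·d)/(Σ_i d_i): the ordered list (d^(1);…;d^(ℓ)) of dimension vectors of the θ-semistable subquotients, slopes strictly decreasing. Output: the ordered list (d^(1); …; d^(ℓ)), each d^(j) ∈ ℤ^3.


Barcode: M ≅ I[1,3], I[2,2]. HN layers by μ_θ (3 steps, strictly decreasing):
  μ^(1)=1; μ^(2)=0; μ^(3)=-1

((0, 0, 1); (1, 1, 0); (0, 1, 0))


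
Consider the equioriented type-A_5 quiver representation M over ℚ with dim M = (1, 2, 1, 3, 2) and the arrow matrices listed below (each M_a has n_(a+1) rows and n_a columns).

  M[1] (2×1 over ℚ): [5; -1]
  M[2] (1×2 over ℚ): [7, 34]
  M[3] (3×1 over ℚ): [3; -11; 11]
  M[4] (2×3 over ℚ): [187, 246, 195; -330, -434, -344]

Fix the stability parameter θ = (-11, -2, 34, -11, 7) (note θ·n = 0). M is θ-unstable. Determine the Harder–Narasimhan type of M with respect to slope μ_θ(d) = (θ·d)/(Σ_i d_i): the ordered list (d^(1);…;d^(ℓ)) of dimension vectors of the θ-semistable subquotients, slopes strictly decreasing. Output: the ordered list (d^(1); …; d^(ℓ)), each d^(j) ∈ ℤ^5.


Interval decomposition of M: I[1,4], I[2,2], I[4,5]^2.
HN type (ℓ=4): μ^(1)=23/2; μ^(2)=7; μ^(3)=-2; μ^(4)=-11

((0, 0, 1, 1, 0); (0, 0, 0, 0, 2); (0, 2, 0, 0, 0); (1, 0, 0, 2, 0))


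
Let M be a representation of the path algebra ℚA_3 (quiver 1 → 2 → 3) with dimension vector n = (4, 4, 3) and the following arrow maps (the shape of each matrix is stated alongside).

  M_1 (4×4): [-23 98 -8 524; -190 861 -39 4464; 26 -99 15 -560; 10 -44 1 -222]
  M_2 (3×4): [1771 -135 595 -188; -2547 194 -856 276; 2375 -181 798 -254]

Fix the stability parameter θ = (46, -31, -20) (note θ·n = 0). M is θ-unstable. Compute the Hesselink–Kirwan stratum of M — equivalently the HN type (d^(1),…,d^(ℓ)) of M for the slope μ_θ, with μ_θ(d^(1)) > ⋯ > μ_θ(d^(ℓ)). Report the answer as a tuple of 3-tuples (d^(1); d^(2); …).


Barcode: M ≅ I[1,2], I[1,3]^3. HN layers by μ_θ (2 steps, strictly decreasing):
  μ^(1)=15/2; μ^(2)=-5/3

((1, 1, 0); (3, 3, 3))


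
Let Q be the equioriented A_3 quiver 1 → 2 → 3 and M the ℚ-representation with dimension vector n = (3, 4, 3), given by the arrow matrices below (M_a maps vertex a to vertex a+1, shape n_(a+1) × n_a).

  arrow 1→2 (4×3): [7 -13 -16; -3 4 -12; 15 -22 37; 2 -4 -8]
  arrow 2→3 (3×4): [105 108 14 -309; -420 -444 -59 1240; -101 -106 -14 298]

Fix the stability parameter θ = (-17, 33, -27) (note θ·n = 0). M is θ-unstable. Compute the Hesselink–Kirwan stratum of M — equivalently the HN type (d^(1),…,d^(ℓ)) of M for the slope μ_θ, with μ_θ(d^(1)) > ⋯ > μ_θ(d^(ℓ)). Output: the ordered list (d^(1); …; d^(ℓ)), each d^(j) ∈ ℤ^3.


Barcode: M ≅ I[1,2], I[1,3]^2, I[2,3]. HN layers by μ_θ (3 steps, strictly decreasing):
  μ^(1)=33; μ^(2)=3; μ^(3)=-17

((0, 1, 0); (0, 3, 3); (3, 0, 0))


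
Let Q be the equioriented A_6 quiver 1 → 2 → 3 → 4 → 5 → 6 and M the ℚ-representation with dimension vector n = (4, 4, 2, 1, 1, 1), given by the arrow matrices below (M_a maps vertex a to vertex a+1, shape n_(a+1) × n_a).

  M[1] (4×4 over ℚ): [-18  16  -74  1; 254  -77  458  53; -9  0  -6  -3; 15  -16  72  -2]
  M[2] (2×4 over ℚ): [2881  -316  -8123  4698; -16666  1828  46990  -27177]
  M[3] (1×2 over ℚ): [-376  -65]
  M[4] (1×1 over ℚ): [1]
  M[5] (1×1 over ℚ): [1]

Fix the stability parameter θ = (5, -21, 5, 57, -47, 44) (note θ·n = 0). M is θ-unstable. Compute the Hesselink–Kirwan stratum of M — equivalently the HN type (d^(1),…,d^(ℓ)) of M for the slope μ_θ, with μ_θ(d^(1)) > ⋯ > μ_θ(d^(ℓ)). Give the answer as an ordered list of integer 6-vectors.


Via rank(M_{q-1}∘⋯∘M_p): M ≅ I[1,1], I[1,2]^2, I[1,6], I[2,3].
μ_θ-semistable layers: μ^(1)=44; μ^(2)=5; μ^(3)=-8; μ^(4)=-21

((0, 0, 0, 0, 0, 1); (1, 0, 2, 1, 1, 0); (3, 3, 0, 0, 0, 0); (0, 1, 0, 0, 0, 0))


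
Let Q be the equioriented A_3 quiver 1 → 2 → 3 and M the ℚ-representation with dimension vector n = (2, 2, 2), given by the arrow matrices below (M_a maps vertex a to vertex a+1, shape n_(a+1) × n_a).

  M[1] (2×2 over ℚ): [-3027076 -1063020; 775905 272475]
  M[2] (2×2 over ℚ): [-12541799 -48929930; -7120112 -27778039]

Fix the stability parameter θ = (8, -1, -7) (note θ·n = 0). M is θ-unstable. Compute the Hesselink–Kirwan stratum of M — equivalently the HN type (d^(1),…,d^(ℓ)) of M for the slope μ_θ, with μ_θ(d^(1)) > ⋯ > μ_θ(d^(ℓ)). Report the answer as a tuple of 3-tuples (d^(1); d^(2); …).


Interval decomposition of M: I[1,1], I[1,3], I[2,3].
HN type (ℓ=3): μ^(1)=8; μ^(2)=0; μ^(3)=-4

((1, 0, 0); (1, 1, 1); (0, 1, 1))


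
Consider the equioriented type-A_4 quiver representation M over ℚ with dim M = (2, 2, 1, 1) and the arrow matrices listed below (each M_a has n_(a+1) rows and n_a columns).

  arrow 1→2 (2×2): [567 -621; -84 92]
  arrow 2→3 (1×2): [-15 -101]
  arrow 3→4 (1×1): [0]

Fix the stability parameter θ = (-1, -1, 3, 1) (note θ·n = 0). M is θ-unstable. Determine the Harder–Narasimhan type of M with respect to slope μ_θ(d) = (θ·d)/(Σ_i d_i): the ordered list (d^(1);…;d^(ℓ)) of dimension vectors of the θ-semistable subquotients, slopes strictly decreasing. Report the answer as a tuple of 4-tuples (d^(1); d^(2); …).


Interval decomposition of M: I[1,1], I[1,3], I[2,2], I[4,4].
HN type (ℓ=3): μ^(1)=3; μ^(2)=1; μ^(3)=-1

((0, 0, 1, 0); (0, 0, 0, 1); (2, 2, 0, 0))


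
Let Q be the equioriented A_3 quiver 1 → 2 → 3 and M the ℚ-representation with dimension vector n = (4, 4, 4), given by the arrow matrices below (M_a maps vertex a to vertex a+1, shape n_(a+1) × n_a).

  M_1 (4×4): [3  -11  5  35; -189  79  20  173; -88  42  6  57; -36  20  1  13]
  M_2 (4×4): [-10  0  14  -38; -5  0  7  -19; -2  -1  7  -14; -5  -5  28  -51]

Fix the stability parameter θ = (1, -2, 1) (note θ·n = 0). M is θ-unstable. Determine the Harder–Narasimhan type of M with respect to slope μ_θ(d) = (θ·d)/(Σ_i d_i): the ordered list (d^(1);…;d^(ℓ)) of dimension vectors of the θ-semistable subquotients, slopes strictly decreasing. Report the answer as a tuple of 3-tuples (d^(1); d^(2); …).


Via rank(M_{q-1}∘⋯∘M_p): M ≅ I[1,1], I[1,2], I[1,3]^2, I[2,2], I[3,3]^2.
μ_θ-semistable layers: μ^(1)=1; μ^(2)=-1/2; μ^(3)=-2

((1, 0, 4); (3, 3, 0); (0, 1, 0))


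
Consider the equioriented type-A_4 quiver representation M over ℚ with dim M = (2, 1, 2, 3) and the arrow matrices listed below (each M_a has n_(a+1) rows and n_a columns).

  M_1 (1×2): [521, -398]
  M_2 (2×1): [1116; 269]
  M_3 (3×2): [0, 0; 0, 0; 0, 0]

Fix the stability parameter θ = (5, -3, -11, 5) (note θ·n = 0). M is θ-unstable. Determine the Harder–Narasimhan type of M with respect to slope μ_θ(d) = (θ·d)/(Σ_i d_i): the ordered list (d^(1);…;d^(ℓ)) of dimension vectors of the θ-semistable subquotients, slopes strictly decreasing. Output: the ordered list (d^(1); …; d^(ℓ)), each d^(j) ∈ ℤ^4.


Barcode: M ≅ I[1,1], I[1,3], I[3,3], I[4,4]^3. HN layers by μ_θ (3 steps, strictly decreasing):
  μ^(1)=5; μ^(2)=-3; μ^(3)=-11

((1, 0, 0, 3); (1, 1, 1, 0); (0, 0, 1, 0))


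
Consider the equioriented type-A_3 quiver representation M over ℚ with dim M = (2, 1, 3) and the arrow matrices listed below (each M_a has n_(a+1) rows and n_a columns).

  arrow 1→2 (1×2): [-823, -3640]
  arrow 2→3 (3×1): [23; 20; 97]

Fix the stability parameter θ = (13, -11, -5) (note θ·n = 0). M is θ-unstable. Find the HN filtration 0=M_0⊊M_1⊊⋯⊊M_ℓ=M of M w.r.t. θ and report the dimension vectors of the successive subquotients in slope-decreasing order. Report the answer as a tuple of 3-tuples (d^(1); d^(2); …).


Barcode: M ≅ I[1,1], I[1,3], I[3,3]^2. HN layers by μ_θ (3 steps, strictly decreasing):
  μ^(1)=13; μ^(2)=-1; μ^(3)=-5

((1, 0, 0); (1, 1, 1); (0, 0, 2))


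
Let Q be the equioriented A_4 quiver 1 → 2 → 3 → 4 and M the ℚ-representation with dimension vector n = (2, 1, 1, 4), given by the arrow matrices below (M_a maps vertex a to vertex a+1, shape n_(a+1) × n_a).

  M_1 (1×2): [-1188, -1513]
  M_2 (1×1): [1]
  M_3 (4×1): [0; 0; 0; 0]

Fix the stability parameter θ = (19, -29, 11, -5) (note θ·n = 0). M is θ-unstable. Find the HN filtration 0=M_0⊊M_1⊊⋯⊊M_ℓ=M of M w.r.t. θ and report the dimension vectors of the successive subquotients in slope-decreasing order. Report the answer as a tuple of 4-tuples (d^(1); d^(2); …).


Interval decomposition of M: I[1,1], I[1,3], I[4,4]^4.
HN type (ℓ=3): μ^(1)=19; μ^(2)=11; μ^(3)=-5

((1, 0, 0, 0); (0, 0, 1, 0); (1, 1, 0, 4))


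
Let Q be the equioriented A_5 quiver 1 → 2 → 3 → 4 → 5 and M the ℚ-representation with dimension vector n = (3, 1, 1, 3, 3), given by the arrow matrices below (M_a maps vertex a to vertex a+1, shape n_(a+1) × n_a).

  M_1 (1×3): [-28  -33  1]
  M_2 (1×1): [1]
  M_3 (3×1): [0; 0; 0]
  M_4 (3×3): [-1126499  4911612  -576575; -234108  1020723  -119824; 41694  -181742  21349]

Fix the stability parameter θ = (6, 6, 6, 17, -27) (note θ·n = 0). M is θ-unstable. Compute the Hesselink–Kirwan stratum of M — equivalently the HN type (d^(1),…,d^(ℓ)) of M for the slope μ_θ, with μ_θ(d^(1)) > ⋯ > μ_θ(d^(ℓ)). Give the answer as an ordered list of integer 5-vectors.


Interval decomposition of M: I[1,1]^2, I[1,3], I[4,5]^3.
HN type (ℓ=2): μ^(1)=6; μ^(2)=-5

((3, 1, 1, 0, 0); (0, 0, 0, 3, 3))


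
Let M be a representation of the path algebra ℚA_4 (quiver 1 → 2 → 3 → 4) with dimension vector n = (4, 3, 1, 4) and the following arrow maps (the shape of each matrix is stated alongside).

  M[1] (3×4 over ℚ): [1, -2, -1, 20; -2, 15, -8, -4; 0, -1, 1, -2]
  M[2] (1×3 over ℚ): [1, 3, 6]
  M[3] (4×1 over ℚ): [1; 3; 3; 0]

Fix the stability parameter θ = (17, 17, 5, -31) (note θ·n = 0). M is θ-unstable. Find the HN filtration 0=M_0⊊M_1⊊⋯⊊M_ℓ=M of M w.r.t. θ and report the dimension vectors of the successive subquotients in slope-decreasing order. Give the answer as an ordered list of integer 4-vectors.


Via rank(M_{q-1}∘⋯∘M_p): M ≅ I[1,1], I[1,2]^2, I[1,4], I[4,4]^3.
μ_θ-semistable layers: μ^(1)=17; μ^(2)=2; μ^(3)=-31

((3, 2, 0, 0); (1, 1, 1, 1); (0, 0, 0, 3))


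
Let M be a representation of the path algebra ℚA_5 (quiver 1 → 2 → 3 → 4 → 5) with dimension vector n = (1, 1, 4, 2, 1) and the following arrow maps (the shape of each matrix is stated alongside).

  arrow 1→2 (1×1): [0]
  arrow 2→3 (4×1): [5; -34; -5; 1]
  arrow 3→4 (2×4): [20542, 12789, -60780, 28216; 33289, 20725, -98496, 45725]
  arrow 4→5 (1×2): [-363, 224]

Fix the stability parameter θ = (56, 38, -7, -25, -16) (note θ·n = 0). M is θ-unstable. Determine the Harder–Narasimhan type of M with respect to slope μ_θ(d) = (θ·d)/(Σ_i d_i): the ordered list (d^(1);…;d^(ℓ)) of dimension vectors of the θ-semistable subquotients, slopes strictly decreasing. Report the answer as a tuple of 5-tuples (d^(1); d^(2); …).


Barcode: M ≅ I[1,1], I[2,3], I[3,3], I[3,4], I[3,5]. HN layers by μ_θ (4 steps, strictly decreasing):
  μ^(1)=56; μ^(2)=31/2; μ^(3)=-7; μ^(4)=-16

((1, 0, 0, 0, 0); (0, 1, 1, 0, 0); (0, 0, 1, 0, 0); (0, 0, 2, 2, 1))


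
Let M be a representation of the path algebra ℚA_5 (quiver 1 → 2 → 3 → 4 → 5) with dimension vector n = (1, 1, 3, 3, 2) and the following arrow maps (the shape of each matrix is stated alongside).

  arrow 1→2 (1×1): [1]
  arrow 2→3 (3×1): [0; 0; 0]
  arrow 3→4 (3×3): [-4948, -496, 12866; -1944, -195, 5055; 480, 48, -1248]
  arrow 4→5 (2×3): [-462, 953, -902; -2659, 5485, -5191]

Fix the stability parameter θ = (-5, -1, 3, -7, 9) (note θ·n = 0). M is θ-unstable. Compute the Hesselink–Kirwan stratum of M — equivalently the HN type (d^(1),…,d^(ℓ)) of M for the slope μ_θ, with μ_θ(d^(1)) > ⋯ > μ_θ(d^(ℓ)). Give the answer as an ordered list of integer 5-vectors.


Via rank(M_{q-1}∘⋯∘M_p): M ≅ I[1,2], I[3,3], I[3,5]^2, I[4,4].
μ_θ-semistable layers: μ^(1)=9; μ^(2)=3; μ^(3)=-1; μ^(4)=-2; μ^(5)=-5; μ^(6)=-7

((0, 0, 0, 0, 2); (0, 0, 1, 0, 0); (0, 1, 0, 0, 0); (0, 0, 2, 2, 0); (1, 0, 0, 0, 0); (0, 0, 0, 1, 0))


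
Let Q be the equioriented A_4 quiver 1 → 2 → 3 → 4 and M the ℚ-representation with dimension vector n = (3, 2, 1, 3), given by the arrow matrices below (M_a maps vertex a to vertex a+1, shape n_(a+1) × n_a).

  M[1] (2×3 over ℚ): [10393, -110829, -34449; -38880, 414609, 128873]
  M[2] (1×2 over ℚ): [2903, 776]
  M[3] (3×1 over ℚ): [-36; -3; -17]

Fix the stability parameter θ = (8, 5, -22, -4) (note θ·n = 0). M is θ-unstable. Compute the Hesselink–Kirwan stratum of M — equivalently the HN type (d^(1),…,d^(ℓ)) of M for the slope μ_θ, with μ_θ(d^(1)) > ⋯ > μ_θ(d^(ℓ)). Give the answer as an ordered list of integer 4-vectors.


Via rank(M_{q-1}∘⋯∘M_p): M ≅ I[1,1], I[1,2], I[1,4], I[4,4]^2.
μ_θ-semistable layers: μ^(1)=8; μ^(2)=13/2; μ^(3)=-13/4; μ^(4)=-4

((1, 0, 0, 0); (1, 1, 0, 0); (1, 1, 1, 1); (0, 0, 0, 2))


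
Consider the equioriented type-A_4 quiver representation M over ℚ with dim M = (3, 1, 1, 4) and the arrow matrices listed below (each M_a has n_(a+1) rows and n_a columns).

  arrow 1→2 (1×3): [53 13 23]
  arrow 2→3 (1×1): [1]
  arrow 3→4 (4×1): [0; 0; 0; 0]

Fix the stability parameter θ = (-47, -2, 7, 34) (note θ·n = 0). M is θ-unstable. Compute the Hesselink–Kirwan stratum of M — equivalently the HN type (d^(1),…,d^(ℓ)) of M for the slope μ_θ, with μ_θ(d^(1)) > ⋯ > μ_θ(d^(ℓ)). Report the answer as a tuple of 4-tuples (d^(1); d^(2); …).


Interval decomposition of M: I[1,1]^2, I[1,3], I[4,4]^4.
HN type (ℓ=4): μ^(1)=34; μ^(2)=7; μ^(3)=-2; μ^(4)=-47

((0, 0, 0, 4); (0, 0, 1, 0); (0, 1, 0, 0); (3, 0, 0, 0))


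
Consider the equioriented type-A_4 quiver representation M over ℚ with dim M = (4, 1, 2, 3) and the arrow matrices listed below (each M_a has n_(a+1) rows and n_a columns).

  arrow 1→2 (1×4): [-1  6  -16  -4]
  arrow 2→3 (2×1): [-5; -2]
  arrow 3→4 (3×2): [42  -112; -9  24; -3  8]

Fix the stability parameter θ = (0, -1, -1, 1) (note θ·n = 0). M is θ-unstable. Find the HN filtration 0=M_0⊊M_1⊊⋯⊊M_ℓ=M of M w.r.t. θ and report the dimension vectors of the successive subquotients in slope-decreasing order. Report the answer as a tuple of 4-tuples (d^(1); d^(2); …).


Interval decomposition of M: I[1,1]^3, I[1,4], I[3,3], I[4,4]^2.
HN type (ℓ=4): μ^(1)=1; μ^(2)=0; μ^(3)=-2/3; μ^(4)=-1

((0, 0, 0, 3); (3, 0, 0, 0); (1, 1, 1, 0); (0, 0, 1, 0))


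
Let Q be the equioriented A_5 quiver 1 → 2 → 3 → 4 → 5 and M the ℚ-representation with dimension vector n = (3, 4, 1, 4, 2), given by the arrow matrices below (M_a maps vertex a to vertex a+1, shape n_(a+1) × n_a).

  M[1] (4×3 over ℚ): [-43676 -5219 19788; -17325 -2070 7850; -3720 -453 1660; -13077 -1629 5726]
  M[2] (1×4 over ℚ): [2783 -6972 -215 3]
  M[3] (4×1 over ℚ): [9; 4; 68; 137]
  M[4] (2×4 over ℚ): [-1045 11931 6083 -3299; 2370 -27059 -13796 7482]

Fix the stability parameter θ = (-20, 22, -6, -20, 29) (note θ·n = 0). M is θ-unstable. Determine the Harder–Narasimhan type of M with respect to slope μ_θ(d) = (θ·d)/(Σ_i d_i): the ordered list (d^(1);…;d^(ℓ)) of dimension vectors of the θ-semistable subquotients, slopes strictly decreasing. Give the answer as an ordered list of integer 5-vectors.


Interval decomposition of M: I[1,1], I[1,2], I[1,4], I[2,2]^2, I[4,4], I[4,5]^2.
HN type (ℓ=4): μ^(1)=29; μ^(2)=22; μ^(3)=-4/3; μ^(4)=-20

((0, 0, 0, 0, 2); (0, 3, 0, 0, 0); (0, 1, 1, 1, 0); (3, 0, 0, 3, 0))


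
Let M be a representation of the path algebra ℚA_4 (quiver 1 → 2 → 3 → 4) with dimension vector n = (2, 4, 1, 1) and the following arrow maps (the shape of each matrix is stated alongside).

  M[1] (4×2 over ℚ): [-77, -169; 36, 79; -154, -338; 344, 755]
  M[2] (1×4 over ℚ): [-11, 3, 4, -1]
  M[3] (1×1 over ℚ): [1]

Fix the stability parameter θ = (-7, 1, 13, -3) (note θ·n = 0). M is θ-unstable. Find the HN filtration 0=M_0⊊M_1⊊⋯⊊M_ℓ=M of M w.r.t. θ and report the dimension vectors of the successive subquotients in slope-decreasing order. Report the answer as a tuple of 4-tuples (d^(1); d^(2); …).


Barcode: M ≅ I[1,2], I[1,4], I[2,2]^2. HN layers by μ_θ (3 steps, strictly decreasing):
  μ^(1)=5; μ^(2)=1; μ^(3)=-7

((0, 0, 1, 1); (0, 4, 0, 0); (2, 0, 0, 0))


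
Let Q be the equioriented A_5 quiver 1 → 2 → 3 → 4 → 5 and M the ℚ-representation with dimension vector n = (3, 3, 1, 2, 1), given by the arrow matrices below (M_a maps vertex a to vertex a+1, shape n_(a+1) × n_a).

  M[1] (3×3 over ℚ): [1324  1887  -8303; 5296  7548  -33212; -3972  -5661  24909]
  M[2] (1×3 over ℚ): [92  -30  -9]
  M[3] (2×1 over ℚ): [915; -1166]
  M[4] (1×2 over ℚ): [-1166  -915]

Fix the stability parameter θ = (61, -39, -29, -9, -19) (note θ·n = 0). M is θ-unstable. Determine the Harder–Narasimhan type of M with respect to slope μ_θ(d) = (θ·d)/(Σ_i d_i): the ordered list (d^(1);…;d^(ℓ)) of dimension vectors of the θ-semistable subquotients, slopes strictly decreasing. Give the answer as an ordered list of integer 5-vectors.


Via rank(M_{q-1}∘⋯∘M_p): M ≅ I[1,1]^2, I[1,4], I[2,2]^2, I[4,5].
μ_θ-semistable layers: μ^(1)=61; μ^(2)=-4; μ^(3)=-14; μ^(4)=-39

((2, 0, 0, 0, 0); (1, 1, 1, 1, 0); (0, 0, 0, 1, 1); (0, 2, 0, 0, 0))


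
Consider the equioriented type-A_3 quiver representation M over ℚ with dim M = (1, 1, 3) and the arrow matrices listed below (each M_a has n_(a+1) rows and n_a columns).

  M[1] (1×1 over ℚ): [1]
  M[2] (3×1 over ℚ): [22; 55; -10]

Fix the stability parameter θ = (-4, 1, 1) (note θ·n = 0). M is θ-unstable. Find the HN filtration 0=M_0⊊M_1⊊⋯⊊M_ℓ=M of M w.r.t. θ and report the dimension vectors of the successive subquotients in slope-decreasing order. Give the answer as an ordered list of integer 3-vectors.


Barcode: M ≅ I[1,3], I[3,3]^2. HN layers by μ_θ (2 steps, strictly decreasing):
  μ^(1)=1; μ^(2)=-4

((0, 1, 3); (1, 0, 0))


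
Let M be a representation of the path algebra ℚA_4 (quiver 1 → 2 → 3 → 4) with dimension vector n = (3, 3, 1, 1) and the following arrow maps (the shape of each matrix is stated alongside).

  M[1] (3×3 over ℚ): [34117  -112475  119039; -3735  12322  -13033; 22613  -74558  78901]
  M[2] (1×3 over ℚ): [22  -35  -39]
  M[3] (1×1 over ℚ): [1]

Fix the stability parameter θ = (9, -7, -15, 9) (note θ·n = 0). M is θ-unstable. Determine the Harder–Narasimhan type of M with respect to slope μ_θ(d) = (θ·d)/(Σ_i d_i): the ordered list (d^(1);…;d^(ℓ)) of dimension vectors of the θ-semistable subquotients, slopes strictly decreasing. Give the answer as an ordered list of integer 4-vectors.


Via rank(M_{q-1}∘⋯∘M_p): M ≅ I[1,2]^2, I[1,4].
μ_θ-semistable layers: μ^(1)=9; μ^(2)=1; μ^(3)=-13/3

((0, 0, 0, 1); (2, 2, 0, 0); (1, 1, 1, 0))


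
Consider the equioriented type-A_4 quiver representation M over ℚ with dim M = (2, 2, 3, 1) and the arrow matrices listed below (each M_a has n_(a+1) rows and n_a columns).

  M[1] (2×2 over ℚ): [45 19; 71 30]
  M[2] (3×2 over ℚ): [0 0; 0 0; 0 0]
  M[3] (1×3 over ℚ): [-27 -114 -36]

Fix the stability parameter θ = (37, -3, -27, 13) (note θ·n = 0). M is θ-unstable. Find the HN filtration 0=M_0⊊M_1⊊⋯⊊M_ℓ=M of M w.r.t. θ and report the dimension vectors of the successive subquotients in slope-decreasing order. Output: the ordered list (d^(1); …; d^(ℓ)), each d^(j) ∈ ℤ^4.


Via rank(M_{q-1}∘⋯∘M_p): M ≅ I[1,2]^2, I[3,3]^2, I[3,4].
μ_θ-semistable layers: μ^(1)=17; μ^(2)=13; μ^(3)=-27

((2, 2, 0, 0); (0, 0, 0, 1); (0, 0, 3, 0))


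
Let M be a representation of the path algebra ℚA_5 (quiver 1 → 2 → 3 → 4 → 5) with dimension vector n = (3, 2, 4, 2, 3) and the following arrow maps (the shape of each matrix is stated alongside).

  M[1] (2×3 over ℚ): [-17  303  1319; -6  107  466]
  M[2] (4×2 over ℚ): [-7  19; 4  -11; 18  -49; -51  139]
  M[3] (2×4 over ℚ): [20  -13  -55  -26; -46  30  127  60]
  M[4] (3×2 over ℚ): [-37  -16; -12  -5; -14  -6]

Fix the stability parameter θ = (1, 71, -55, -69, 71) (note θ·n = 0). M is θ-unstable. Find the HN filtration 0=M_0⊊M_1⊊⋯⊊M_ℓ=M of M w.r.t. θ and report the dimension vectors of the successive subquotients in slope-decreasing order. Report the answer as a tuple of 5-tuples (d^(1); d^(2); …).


Barcode: M ≅ I[1,1], I[1,3], I[1,5], I[3,3], I[3,5], I[5,5]. HN layers by μ_θ (6 steps, strictly decreasing):
  μ^(1)=71; μ^(2)=8; μ^(3)=1; μ^(4)=-13; μ^(5)=-55; μ^(6)=-62

((0, 0, 0, 0, 3); (0, 1, 1, 0, 0); (2, 0, 0, 0, 0); (1, 1, 1, 1, 0); (0, 0, 1, 0, 0); (0, 0, 1, 1, 0))


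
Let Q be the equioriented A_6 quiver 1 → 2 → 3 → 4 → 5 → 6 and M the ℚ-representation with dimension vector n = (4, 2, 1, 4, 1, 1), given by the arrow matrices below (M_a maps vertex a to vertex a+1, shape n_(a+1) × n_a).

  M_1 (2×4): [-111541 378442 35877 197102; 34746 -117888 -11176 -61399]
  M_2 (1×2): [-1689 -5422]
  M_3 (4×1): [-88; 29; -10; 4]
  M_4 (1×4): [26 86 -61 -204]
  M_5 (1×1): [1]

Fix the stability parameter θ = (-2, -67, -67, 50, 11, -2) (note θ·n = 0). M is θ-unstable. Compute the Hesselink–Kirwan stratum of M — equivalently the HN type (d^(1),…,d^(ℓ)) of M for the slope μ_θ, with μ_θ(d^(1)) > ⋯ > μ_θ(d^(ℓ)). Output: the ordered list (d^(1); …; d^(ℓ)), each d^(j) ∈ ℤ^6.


Barcode: M ≅ I[1,1]^2, I[1,2], I[1,4], I[4,4]^2, I[4,6]. HN layers by μ_θ (5 steps, strictly decreasing):
  μ^(1)=50; μ^(2)=59/3; μ^(3)=-2; μ^(4)=-69/2; μ^(5)=-136/3

((0, 0, 0, 3, 0, 0); (0, 0, 0, 1, 1, 1); (2, 0, 0, 0, 0, 0); (1, 1, 0, 0, 0, 0); (1, 1, 1, 0, 0, 0))


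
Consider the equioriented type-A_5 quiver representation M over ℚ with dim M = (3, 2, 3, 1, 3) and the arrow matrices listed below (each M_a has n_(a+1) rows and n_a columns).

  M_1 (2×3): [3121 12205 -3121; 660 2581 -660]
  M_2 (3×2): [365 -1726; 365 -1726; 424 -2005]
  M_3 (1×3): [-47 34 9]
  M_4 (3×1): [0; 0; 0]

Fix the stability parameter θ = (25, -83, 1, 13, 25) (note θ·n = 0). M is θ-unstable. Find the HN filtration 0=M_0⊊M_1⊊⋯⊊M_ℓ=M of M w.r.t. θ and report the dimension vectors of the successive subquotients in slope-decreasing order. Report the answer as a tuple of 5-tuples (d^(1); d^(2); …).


Via rank(M_{q-1}∘⋯∘M_p): M ≅ I[1,1], I[1,3], I[1,4], I[3,3], I[5,5]^3.
μ_θ-semistable layers: μ^(1)=25; μ^(2)=13; μ^(3)=1; μ^(4)=-29

((1, 0, 0, 0, 3); (0, 0, 0, 1, 0); (0, 0, 3, 0, 0); (2, 2, 0, 0, 0))


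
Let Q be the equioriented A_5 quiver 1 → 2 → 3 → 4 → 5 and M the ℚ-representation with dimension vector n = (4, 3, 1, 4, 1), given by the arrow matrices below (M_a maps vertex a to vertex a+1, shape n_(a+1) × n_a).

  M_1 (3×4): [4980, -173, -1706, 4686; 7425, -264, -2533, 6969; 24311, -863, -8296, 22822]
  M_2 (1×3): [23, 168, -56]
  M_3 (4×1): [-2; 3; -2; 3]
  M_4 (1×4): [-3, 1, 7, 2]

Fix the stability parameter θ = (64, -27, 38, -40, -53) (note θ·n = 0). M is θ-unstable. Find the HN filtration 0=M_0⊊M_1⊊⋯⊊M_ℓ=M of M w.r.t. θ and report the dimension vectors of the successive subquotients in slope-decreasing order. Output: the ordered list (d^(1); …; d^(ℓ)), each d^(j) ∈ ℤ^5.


Interval decomposition of M: I[1,1], I[1,2]^2, I[1,5], I[4,4]^3.
HN type (ℓ=4): μ^(1)=64; μ^(2)=37/2; μ^(3)=-18/5; μ^(4)=-40

((1, 0, 0, 0, 0); (2, 2, 0, 0, 0); (1, 1, 1, 1, 1); (0, 0, 0, 3, 0))


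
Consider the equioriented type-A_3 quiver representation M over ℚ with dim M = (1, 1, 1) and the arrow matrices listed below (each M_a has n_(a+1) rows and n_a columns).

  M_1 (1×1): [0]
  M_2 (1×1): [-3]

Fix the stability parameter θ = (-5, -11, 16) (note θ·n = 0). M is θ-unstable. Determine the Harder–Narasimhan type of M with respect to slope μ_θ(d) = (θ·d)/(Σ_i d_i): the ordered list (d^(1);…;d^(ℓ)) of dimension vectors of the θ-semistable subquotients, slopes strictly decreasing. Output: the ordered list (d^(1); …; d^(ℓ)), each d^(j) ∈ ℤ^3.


Interval decomposition of M: I[1,1], I[2,3].
HN type (ℓ=3): μ^(1)=16; μ^(2)=-5; μ^(3)=-11

((0, 0, 1); (1, 0, 0); (0, 1, 0))


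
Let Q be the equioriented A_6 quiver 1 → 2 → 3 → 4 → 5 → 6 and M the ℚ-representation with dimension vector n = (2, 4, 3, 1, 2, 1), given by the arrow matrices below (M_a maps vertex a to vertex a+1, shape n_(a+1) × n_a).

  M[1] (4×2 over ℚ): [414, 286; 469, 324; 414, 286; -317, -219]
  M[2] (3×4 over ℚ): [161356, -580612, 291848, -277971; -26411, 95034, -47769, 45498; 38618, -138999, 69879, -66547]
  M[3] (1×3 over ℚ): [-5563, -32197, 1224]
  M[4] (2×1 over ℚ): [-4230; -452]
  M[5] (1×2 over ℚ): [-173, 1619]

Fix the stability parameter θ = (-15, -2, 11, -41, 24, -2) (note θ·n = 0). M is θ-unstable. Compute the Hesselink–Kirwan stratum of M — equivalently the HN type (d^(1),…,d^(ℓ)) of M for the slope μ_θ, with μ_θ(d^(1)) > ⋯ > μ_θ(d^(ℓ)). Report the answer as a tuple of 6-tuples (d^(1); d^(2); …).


Via rank(M_{q-1}∘⋯∘M_p): M ≅ I[1,3], I[1,6], I[2,2], I[2,3], I[5,5].
μ_θ-semistable layers: μ^(1)=24; μ^(2)=11; μ^(3)=-2; μ^(4)=-32/3; μ^(5)=-15

((0, 0, 0, 0, 1, 0); (0, 0, 2, 0, 1, 1); (0, 3, 0, 0, 0, 0); (0, 1, 1, 1, 0, 0); (2, 0, 0, 0, 0, 0))


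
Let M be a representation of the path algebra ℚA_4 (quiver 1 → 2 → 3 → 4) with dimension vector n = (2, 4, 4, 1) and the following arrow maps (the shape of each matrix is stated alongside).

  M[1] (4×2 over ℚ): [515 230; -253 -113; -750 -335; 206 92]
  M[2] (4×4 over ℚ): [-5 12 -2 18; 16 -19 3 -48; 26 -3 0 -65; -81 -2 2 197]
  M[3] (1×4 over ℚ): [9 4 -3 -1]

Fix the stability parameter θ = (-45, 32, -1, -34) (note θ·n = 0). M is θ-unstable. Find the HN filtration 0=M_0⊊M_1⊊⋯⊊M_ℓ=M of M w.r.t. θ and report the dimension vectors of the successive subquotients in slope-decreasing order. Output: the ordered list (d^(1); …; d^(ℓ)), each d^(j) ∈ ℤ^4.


Interval decomposition of M: I[1,3], I[1,4], I[2,3]^2.
HN type (ℓ=3): μ^(1)=31/2; μ^(2)=-1; μ^(3)=-45

((0, 3, 3, 0); (0, 1, 1, 1); (2, 0, 0, 0))


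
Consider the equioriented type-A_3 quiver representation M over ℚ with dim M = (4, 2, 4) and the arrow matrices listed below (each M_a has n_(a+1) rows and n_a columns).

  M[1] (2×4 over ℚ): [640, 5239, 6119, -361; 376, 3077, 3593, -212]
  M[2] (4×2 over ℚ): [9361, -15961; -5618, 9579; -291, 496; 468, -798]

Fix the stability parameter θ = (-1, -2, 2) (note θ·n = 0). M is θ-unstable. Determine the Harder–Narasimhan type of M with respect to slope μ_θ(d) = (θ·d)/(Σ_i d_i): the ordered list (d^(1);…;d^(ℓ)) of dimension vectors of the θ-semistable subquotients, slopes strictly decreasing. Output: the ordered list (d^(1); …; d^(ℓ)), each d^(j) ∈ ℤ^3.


Interval decomposition of M: I[1,1]^2, I[1,3]^2, I[3,3]^2.
HN type (ℓ=3): μ^(1)=2; μ^(2)=-1; μ^(3)=-3/2

((0, 0, 4); (2, 0, 0); (2, 2, 0))


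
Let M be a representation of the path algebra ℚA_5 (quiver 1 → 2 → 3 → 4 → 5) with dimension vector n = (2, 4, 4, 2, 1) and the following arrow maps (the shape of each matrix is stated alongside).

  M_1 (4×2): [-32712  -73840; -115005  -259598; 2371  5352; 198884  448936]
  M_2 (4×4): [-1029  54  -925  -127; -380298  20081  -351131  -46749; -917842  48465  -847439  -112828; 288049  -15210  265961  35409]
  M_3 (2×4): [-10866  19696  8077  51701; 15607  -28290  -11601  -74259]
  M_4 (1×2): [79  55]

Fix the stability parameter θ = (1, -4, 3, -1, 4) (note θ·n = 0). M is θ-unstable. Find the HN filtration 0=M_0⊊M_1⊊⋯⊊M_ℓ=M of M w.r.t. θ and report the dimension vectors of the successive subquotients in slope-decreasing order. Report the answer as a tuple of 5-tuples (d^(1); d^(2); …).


Via rank(M_{q-1}∘⋯∘M_p): M ≅ I[1,4], I[1,5], I[2,3]^2.
μ_θ-semistable layers: μ^(1)=4; μ^(2)=3; μ^(3)=1; μ^(4)=-3/2; μ^(5)=-4

((0, 0, 0, 0, 1); (0, 0, 2, 0, 0); (0, 0, 2, 2, 0); (2, 2, 0, 0, 0); (0, 2, 0, 0, 0))


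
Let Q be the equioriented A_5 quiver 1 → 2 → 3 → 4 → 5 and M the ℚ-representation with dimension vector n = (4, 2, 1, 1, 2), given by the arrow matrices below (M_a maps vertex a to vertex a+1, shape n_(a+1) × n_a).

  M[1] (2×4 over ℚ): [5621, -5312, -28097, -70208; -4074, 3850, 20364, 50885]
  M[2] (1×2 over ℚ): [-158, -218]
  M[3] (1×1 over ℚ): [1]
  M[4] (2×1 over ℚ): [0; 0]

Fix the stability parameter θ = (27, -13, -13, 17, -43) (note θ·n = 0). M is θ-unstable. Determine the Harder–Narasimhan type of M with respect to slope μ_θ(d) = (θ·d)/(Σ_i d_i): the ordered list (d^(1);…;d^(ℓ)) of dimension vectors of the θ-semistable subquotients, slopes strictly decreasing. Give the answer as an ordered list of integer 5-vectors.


Barcode: M ≅ I[1,1]^2, I[1,2], I[1,4], I[5,5]^2. HN layers by μ_θ (5 steps, strictly decreasing):
  μ^(1)=27; μ^(2)=17; μ^(3)=7; μ^(4)=1/3; μ^(5)=-43

((2, 0, 0, 0, 0); (0, 0, 0, 1, 0); (1, 1, 0, 0, 0); (1, 1, 1, 0, 0); (0, 0, 0, 0, 2))


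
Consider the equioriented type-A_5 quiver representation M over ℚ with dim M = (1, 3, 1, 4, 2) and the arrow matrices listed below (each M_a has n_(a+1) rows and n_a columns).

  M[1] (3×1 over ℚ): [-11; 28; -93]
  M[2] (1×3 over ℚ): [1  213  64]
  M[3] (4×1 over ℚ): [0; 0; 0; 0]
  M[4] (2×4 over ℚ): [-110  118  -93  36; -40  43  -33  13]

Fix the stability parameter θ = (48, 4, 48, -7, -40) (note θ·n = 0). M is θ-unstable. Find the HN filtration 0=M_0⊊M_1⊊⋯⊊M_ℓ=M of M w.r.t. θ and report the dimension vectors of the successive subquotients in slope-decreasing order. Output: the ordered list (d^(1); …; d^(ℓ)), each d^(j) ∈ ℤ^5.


Barcode: M ≅ I[1,3], I[2,2]^2, I[4,4]^2, I[4,5]^2. HN layers by μ_θ (5 steps, strictly decreasing):
  μ^(1)=48; μ^(2)=26; μ^(3)=4; μ^(4)=-7; μ^(5)=-47/2

((0, 0, 1, 0, 0); (1, 1, 0, 0, 0); (0, 2, 0, 0, 0); (0, 0, 0, 2, 0); (0, 0, 0, 2, 2))


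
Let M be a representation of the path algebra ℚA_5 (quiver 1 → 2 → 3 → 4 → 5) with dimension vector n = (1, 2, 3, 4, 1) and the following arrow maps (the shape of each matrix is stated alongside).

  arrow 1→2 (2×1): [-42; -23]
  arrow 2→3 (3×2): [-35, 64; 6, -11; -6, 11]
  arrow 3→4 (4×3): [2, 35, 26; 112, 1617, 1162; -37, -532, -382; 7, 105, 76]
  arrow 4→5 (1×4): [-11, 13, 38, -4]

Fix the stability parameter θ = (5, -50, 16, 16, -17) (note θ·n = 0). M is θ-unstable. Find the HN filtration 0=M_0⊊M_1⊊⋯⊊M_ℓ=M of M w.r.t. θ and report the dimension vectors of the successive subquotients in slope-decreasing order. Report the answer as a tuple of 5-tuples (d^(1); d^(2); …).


Interval decomposition of M: I[1,4], I[2,4], I[3,3], I[4,4], I[4,5].
HN type (ℓ=4): μ^(1)=16; μ^(2)=-1/2; μ^(3)=-45/2; μ^(4)=-50

((0, 0, 3, 3, 0); (0, 0, 0, 1, 1); (1, 1, 0, 0, 0); (0, 1, 0, 0, 0))


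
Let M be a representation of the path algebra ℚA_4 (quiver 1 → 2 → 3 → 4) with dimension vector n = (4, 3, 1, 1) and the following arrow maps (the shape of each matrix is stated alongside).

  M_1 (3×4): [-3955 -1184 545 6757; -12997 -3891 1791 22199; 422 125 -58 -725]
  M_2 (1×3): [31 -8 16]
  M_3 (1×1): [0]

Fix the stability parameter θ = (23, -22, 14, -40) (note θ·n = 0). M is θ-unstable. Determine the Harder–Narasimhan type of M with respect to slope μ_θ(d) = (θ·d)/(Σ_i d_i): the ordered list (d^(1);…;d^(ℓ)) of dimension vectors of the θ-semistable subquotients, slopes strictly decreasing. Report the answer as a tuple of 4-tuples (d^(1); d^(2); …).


Via rank(M_{q-1}∘⋯∘M_p): M ≅ I[1,1], I[1,2]^2, I[1,3], I[4,4].
μ_θ-semistable layers: μ^(1)=23; μ^(2)=14; μ^(3)=1/2; μ^(4)=-40

((1, 0, 0, 0); (0, 0, 1, 0); (3, 3, 0, 0); (0, 0, 0, 1))


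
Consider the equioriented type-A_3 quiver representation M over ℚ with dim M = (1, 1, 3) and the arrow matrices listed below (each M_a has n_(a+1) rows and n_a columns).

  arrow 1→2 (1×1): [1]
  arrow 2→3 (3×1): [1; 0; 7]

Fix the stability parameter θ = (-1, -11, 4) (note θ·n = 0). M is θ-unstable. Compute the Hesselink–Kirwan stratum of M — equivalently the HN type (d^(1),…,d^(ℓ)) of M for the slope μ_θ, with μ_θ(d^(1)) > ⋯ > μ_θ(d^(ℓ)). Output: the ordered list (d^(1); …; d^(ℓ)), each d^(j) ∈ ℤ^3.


Via rank(M_{q-1}∘⋯∘M_p): M ≅ I[1,3], I[3,3]^2.
μ_θ-semistable layers: μ^(1)=4; μ^(2)=-6

((0, 0, 3); (1, 1, 0))


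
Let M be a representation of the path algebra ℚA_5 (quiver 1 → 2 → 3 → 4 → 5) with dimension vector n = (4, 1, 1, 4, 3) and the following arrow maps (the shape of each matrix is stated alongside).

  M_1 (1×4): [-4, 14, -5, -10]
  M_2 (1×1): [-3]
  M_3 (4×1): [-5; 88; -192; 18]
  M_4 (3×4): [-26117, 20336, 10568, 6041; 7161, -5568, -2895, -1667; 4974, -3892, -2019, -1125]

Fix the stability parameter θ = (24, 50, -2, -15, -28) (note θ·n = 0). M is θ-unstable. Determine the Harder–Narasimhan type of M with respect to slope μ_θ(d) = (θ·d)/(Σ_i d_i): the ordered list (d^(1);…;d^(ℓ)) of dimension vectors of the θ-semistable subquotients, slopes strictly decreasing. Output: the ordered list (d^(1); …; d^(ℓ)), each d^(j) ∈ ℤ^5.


Barcode: M ≅ I[1,1]^3, I[1,5], I[4,4], I[4,5]^2. HN layers by μ_θ (4 steps, strictly decreasing):
  μ^(1)=24; μ^(2)=29/5; μ^(3)=-15; μ^(4)=-43/2

((3, 0, 0, 0, 0); (1, 1, 1, 1, 1); (0, 0, 0, 1, 0); (0, 0, 0, 2, 2))
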